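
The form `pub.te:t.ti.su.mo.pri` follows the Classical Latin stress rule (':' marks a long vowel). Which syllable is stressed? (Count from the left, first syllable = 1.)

4

Classical Latin: stress the penult if heavy (long vowel or closed), else the antepenult.
Weights: 4 su L, 5 mo L, 6 pri L.
The penult (syllable 5, mo) is light, so stress falls on the antepenult (syllable 4, su).
Stress on syllable 4: pub.te:t.ti.ˈsu.mo.pri.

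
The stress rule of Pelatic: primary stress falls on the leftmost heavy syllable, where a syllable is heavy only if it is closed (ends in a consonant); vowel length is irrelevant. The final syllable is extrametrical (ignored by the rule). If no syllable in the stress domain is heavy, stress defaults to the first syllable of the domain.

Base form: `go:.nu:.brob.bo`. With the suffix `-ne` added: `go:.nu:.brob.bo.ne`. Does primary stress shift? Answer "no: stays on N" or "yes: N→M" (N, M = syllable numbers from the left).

no: stays on 3

Base `go:.nu:.brob.bo` (4 syllables):
  The final syllable (4, bo) is extrametrical; the stress domain is syllables 1–3.
  Weights: 1 go: L, 2 nu: L, 3 brob H.
  Heavy syllables in the domain: 3. The leftmost is syllable 3 (brob).
  → primary stress on syllable 3.
Suffixed `go:.nu:.brob.bo.ne` (5 syllables):
  The final syllable (5, ne) is extrametrical; the stress domain is syllables 1–4.
  Weights: 1 go: L, 2 nu: L, 3 brob H, 4 bo L.
  Heavy syllables in the domain: 3. The leftmost is syllable 3 (brob).
  → primary stress on syllable 3.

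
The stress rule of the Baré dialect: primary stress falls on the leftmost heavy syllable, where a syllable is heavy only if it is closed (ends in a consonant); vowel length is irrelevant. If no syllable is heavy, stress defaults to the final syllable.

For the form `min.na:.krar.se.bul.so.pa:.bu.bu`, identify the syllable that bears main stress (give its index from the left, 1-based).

1

Weights: 1 min H, 2 na: L, 3 krar H, 4 se L, 5 bul H, 6 so L, 7 pa: L, 8 bu L, 9 bu L.
Heavy syllables in the domain: 1, 3, 5. The leftmost is syllable 1 (min).
Primary stress: syllable 1 → ˈmin.na:.krar.se.bul.so.pa:.bu.bu.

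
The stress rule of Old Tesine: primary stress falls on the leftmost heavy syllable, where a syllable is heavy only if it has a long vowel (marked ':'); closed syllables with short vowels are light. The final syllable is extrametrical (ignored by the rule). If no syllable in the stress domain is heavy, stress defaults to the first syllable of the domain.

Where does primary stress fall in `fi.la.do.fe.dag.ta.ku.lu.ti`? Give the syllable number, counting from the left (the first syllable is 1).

The final syllable (9, ti) is extrametrical; the stress domain is syllables 1–8.
Weights: 1 fi L, 2 la L, 3 do L, 4 fe L, 5 dag L, 6 ta L, 7 ku L, 8 lu L.
No heavy syllable in the domain; default to the first syllable of the domain = syllable 1.
Primary stress: syllable 1 → ˈfi.la.do.fe.dag.ta.ku.lu.ti.

1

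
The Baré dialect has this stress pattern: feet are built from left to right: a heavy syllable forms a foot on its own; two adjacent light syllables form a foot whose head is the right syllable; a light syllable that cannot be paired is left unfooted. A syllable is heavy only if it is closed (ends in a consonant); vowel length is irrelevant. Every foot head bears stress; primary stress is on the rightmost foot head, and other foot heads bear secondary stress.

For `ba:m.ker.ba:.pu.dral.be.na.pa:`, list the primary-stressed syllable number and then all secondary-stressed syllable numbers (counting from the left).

primary 7, secondary 1, 2, 4, 5

Weights: 1 ba:m H, 2 ker H, 3 ba: L, 4 pu L, 5 dral H, 6 be L, 7 na L, 8 pa: L.
Parse left to right (heavy = foot alone; LL = one foot; stranded L unfooted): (ˈba:m) (ˈker) (ba:.ˈpu) (ˈdral) (be.ˈna) pa:.
Foot heads: 1, 2, 4, 5, 7.
Primary stress on the rightmost head = syllable 7.
Secondary stress on 1, 2, 4, 5: ˌba:m.ˌker.ba:.ˌpu.ˌdral.be.ˈna.pa:.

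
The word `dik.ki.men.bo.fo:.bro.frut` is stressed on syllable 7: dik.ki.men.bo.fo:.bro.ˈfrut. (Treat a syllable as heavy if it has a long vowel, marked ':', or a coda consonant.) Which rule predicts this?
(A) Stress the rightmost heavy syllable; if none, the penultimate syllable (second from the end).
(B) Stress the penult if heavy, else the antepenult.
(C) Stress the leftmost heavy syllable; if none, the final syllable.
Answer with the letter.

Rule A → syllable 7 ✓.
Rule B → syllable 5 (observed: 7).
Rule C → syllable 1 (observed: 7).

A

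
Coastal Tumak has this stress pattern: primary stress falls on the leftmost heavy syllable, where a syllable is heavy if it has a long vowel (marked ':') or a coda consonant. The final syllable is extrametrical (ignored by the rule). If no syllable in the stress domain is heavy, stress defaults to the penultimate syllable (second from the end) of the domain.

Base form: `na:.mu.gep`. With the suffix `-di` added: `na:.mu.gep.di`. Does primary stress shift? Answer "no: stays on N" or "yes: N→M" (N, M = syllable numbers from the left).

no: stays on 1

Base `na:.mu.gep` (3 syllables):
  The final syllable (3, gep) is extrametrical; the stress domain is syllables 1–2.
  Weights: 1 na: H, 2 mu L.
  Heavy syllables in the domain: 1. The leftmost is syllable 1 (na:).
  → primary stress on syllable 1.
Suffixed `na:.mu.gep.di` (4 syllables):
  The final syllable (4, di) is extrametrical; the stress domain is syllables 1–3.
  Weights: 1 na: H, 2 mu L, 3 gep H.
  Heavy syllables in the domain: 1, 3. The leftmost is syllable 1 (na:).
  → primary stress on syllable 1.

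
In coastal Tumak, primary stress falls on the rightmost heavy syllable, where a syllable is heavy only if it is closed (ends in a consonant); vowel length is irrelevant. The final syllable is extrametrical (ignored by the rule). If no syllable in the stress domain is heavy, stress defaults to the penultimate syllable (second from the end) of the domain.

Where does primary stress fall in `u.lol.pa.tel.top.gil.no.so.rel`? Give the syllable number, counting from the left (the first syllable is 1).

The final syllable (9, rel) is extrametrical; the stress domain is syllables 1–8.
Weights: 1 u L, 2 lol H, 3 pa L, 4 tel H, 5 top H, 6 gil H, 7 no L, 8 so L.
Heavy syllables in the domain: 2, 4, 5, 6. The rightmost is syllable 6 (gil).
Primary stress: syllable 6 → u.lol.pa.tel.top.ˈgil.no.so.rel.

6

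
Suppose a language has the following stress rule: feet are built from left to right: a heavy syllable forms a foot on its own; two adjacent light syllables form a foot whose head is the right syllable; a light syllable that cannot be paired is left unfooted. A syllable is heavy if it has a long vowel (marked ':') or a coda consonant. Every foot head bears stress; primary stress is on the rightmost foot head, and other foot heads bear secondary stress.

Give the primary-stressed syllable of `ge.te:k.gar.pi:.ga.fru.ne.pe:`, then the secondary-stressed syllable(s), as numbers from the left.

Weights: 1 ge L, 2 te:k H, 3 gar H, 4 pi: H, 5 ga L, 6 fru L, 7 ne L, 8 pe: H.
Parse left to right (heavy = foot alone; LL = one foot; stranded L unfooted): ge (ˈte:k) (ˈgar) (ˈpi:) (ga.ˈfru) ne (ˈpe:).
Foot heads: 2, 3, 4, 6, 8.
Primary stress on the rightmost head = syllable 8.
Secondary stress on 2, 3, 4, 6: ge.ˌte:k.ˌgar.ˌpi:.ga.ˌfru.ne.ˈpe:.

primary 8, secondary 2, 3, 4, 6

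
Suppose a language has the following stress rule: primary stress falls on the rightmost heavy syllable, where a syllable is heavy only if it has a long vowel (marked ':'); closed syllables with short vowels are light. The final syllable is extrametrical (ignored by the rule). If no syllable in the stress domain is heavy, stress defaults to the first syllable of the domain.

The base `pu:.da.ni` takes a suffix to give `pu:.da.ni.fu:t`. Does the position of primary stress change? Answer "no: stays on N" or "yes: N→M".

Base `pu:.da.ni` (3 syllables):
  The final syllable (3, ni) is extrametrical; the stress domain is syllables 1–2.
  Weights: 1 pu: H, 2 da L.
  Heavy syllables in the domain: 1. The rightmost is syllable 1 (pu:).
  → primary stress on syllable 1.
Suffixed `pu:.da.ni.fu:t` (4 syllables):
  The final syllable (4, fu:t) is extrametrical; the stress domain is syllables 1–3.
  Weights: 1 pu: H, 2 da L, 3 ni L.
  Heavy syllables in the domain: 1. The rightmost is syllable 1 (pu:).
  → primary stress on syllable 1.

no: stays on 1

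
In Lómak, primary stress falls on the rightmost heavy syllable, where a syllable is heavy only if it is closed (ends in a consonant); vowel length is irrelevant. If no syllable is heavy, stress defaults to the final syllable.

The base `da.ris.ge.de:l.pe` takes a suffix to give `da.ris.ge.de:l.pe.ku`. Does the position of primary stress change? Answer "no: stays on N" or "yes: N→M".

Base `da.ris.ge.de:l.pe` (5 syllables):
  Weights: 1 da L, 2 ris H, 3 ge L, 4 de:l H, 5 pe L.
  Heavy syllables in the domain: 2, 4. The rightmost is syllable 4 (de:l).
  → primary stress on syllable 4.
Suffixed `da.ris.ge.de:l.pe.ku` (6 syllables):
  Weights: 1 da L, 2 ris H, 3 ge L, 4 de:l H, 5 pe L, 6 ku L.
  Heavy syllables in the domain: 2, 4. The rightmost is syllable 4 (de:l).
  → primary stress on syllable 4.

no: stays on 4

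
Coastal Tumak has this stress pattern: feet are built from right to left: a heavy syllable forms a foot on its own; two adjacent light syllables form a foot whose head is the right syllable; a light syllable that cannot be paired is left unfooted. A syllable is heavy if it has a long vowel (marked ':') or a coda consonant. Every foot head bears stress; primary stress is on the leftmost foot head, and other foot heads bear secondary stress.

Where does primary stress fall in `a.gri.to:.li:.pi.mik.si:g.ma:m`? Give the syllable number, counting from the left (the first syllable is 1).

Weights: 1 a L, 2 gri L, 3 to: H, 4 li: H, 5 pi L, 6 mik H, 7 si:g H, 8 ma:m H.
Parse right to left (heavy = foot alone; LL = one foot; stranded L unfooted): (a.ˈgri) (ˈto:) (ˈli:) pi (ˈmik) (ˈsi:g) (ˈma:m).
Foot heads: 2, 3, 4, 6, 7, 8.
Primary stress on the leftmost head = syllable 2.
Primary stress: syllable 2 → a.ˈgri.to:.li:.pi.mik.si:g.ma:m.

2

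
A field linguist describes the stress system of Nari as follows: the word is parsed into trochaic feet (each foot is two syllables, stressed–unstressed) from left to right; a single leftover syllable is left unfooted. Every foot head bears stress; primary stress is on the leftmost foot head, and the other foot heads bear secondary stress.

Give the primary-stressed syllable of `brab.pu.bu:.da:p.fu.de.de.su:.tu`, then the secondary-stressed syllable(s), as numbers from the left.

Parse left to right into trochaic (ˈσσ) feet: (ˈbrab.pu) (ˈbu:.da:p) (ˈfu.de) (ˈde.su:) tu. Syllable 9 is left unfooted.
Foot heads (stressed positions): 1, 3, 5, 7.
End Rule Leftmost: primary stress on the leftmost head = syllable 1.
Secondary stress on 3, 5, 7: ˈbrab.pu.ˌbu:.da:p.ˌfu.de.ˌde.su:.tu.

primary 1, secondary 3, 5, 7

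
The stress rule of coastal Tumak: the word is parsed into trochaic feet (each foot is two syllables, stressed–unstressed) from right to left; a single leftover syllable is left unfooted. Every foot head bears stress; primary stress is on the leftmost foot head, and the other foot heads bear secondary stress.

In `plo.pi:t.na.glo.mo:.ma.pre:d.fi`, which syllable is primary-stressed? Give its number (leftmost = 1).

1

Parse right to left into trochaic (ˈσσ) feet: (ˈplo.pi:t) (ˈna.glo) (ˈmo:.ma) (ˈpre:d.fi).
Foot heads (stressed positions): 1, 3, 5, 7.
End Rule Leftmost: primary stress on the leftmost head = syllable 1.
Primary stress: syllable 1 → ˈplo.pi:t.na.glo.mo:.ma.pre:d.fi.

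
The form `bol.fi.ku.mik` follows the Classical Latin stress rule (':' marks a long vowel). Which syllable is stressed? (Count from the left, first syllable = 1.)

Classical Latin: stress the penult if heavy (long vowel or closed), else the antepenult.
Weights: 2 fi L, 3 ku L, 4 mik H.
The penult (syllable 3, ku) is light, so stress falls on the antepenult (syllable 2, fi).
Stress on syllable 2: bol.ˈfi.ku.mik.

2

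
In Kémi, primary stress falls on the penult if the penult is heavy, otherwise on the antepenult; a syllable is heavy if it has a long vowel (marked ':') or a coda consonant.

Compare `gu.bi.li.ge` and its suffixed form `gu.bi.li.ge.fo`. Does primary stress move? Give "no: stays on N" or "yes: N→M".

Base `gu.bi.li.ge` (4 syllables):
  Weights: 2 bi L, 3 li L, 4 ge L.
  The penult (syllable 3, li) is light, so stress falls on the antepenult (syllable 2, bi).
  → primary stress on syllable 2.
Suffixed `gu.bi.li.ge.fo` (5 syllables):
  Weights: 3 li L, 4 ge L, 5 fo L.
  The penult (syllable 4, ge) is light, so stress falls on the antepenult (syllable 3, li).
  → primary stress on syllable 3.

yes: 2→3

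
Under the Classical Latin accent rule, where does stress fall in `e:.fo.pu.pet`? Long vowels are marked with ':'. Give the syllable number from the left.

2

Classical Latin: stress the penult if heavy (long vowel or closed), else the antepenult.
Weights: 2 fo L, 3 pu L, 4 pet H.
The penult (syllable 3, pu) is light, so stress falls on the antepenult (syllable 2, fo).
Stress on syllable 2: e:.ˈfo.pu.pet.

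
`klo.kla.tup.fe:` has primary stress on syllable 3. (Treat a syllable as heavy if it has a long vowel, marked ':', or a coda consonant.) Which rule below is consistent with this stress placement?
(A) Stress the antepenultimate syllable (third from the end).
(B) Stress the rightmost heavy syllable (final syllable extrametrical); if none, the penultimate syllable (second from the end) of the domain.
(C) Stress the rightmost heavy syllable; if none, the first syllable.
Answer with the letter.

B

Rule A → syllable 2 (observed: 3).
Rule B → syllable 3 ✓.
Rule C → syllable 4 (observed: 3).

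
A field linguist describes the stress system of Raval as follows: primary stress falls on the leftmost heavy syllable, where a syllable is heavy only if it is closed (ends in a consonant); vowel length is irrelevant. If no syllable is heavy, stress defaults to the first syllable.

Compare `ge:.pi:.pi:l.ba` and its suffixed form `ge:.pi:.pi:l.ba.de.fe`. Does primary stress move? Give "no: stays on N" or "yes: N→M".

no: stays on 3

Base `ge:.pi:.pi:l.ba` (4 syllables):
  Weights: 1 ge: L, 2 pi: L, 3 pi:l H, 4 ba L.
  Heavy syllables in the domain: 3. The leftmost is syllable 3 (pi:l).
  → primary stress on syllable 3.
Suffixed `ge:.pi:.pi:l.ba.de.fe` (6 syllables):
  Weights: 1 ge: L, 2 pi: L, 3 pi:l H, 4 ba L, 5 de L, 6 fe L.
  Heavy syllables in the domain: 3. The leftmost is syllable 3 (pi:l).
  → primary stress on syllable 3.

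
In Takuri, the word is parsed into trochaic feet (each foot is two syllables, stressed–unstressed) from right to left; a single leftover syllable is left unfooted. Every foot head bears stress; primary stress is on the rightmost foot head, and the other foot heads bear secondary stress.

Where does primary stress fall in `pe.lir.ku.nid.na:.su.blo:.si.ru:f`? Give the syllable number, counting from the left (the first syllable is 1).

Parse right to left into trochaic (ˈσσ) feet: pe (ˈlir.ku) (ˈnid.na:) (ˈsu.blo:) (ˈsi.ru:f). Syllable 1 is left unfooted.
Foot heads (stressed positions): 2, 4, 6, 8.
End Rule Rightmost: primary stress on the rightmost head = syllable 8.
Primary stress: syllable 8 → pe.lir.ku.nid.na:.su.blo:.ˈsi.ru:f.

8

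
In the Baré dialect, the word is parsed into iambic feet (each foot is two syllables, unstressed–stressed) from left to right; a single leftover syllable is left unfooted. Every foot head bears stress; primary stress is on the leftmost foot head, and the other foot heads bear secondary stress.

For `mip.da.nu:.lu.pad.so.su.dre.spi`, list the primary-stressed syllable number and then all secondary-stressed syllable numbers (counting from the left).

Parse left to right into iambic (σˈσ) feet: (mip.ˈda) (nu:.ˈlu) (pad.ˈso) (su.ˈdre) spi. Syllable 9 is left unfooted.
Foot heads (stressed positions): 2, 4, 6, 8.
End Rule Leftmost: primary stress on the leftmost head = syllable 2.
Secondary stress on 4, 6, 8: mip.ˈda.nu:.ˌlu.pad.ˌso.su.ˌdre.spi.

primary 2, secondary 4, 6, 8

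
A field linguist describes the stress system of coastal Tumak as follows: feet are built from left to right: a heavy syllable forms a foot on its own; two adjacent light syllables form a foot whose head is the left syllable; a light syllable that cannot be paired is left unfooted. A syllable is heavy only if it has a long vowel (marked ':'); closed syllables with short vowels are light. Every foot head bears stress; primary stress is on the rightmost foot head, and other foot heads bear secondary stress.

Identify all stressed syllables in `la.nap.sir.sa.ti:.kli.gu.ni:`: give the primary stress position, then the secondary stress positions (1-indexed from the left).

primary 8, secondary 1, 3, 5, 6

Weights: 1 la L, 2 nap L, 3 sir L, 4 sa L, 5 ti: H, 6 kli L, 7 gu L, 8 ni: H.
Parse left to right (heavy = foot alone; LL = one foot; stranded L unfooted): (ˈla.nap) (ˈsir.sa) (ˈti:) (ˈkli.gu) (ˈni:).
Foot heads: 1, 3, 5, 6, 8.
Primary stress on the rightmost head = syllable 8.
Secondary stress on 1, 3, 5, 6: ˌla.nap.ˌsir.sa.ˌti:.ˌkli.gu.ˈni:.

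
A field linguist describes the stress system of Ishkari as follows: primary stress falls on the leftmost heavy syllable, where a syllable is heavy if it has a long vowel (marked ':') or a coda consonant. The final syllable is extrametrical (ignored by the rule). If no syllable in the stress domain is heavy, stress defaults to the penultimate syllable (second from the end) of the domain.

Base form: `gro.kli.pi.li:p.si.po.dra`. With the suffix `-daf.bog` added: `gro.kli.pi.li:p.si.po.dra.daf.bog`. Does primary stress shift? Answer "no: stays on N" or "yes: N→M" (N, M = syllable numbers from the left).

no: stays on 4

Base `gro.kli.pi.li:p.si.po.dra` (7 syllables):
  The final syllable (7, dra) is extrametrical; the stress domain is syllables 1–6.
  Weights: 1 gro L, 2 kli L, 3 pi L, 4 li:p H, 5 si L, 6 po L.
  Heavy syllables in the domain: 4. The leftmost is syllable 4 (li:p).
  → primary stress on syllable 4.
Suffixed `gro.kli.pi.li:p.si.po.dra.daf.bog` (9 syllables):
  The final syllable (9, bog) is extrametrical; the stress domain is syllables 1–8.
  Weights: 1 gro L, 2 kli L, 3 pi L, 4 li:p H, 5 si L, 6 po L, 7 dra L, 8 daf H.
  Heavy syllables in the domain: 4, 8. The leftmost is syllable 4 (li:p).
  → primary stress on syllable 4.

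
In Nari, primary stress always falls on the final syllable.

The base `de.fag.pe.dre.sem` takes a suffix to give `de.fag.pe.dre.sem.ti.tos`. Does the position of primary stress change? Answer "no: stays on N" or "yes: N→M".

Base `de.fag.pe.dre.sem` (5 syllables):
  The word has 5 syllables; the final syllable is syllable 5 (sem).
  → primary stress on syllable 5.
Suffixed `de.fag.pe.dre.sem.ti.tos` (7 syllables):
  The word has 7 syllables; the final syllable is syllable 7 (tos).
  → primary stress on syllable 7.

yes: 5→7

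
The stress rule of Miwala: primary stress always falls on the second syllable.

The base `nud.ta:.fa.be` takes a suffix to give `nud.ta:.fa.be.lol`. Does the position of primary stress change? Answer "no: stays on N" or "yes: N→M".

Base `nud.ta:.fa.be` (4 syllables):
  The word has 4 syllables; the second syllable is syllable 2 (ta:).
  → primary stress on syllable 2.
Suffixed `nud.ta:.fa.be.lol` (5 syllables):
  The word has 5 syllables; the second syllable is syllable 2 (ta:).
  → primary stress on syllable 2.

no: stays on 2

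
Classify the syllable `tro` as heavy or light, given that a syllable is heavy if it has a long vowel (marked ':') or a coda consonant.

`tro`: short vowel, open (no coda). Short vowel, open → light.

light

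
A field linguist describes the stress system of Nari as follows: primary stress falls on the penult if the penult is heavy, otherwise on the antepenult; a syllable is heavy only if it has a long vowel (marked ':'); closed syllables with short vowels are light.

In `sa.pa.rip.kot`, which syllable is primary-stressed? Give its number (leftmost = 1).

2

Weights: 2 pa L, 3 rip L, 4 kot L.
The penult (syllable 3, rip) is light, so stress falls on the antepenult (syllable 2, pa).
Primary stress: syllable 2 → sa.ˈpa.rip.kot.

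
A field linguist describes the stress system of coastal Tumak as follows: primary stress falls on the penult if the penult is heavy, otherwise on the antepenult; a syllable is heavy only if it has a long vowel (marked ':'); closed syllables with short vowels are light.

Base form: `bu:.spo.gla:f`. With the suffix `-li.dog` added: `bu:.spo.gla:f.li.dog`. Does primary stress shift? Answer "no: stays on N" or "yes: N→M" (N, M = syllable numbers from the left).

yes: 1→3

Base `bu:.spo.gla:f` (3 syllables):
  Weights: 1 bu: H, 2 spo L, 3 gla:f H.
  The penult (syllable 2, spo) is light, so stress falls on the antepenult (syllable 1, bu:).
  → primary stress on syllable 1.
Suffixed `bu:.spo.gla:f.li.dog` (5 syllables):
  Weights: 3 gla:f H, 4 li L, 5 dog L.
  The penult (syllable 4, li) is light, so stress falls on the antepenult (syllable 3, gla:f).
  → primary stress on syllable 3.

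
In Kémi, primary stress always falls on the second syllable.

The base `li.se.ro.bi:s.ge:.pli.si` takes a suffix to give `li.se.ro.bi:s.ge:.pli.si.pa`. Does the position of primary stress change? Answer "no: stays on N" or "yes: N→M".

no: stays on 2

Base `li.se.ro.bi:s.ge:.pli.si` (7 syllables):
  The word has 7 syllables; the second syllable is syllable 2 (se).
  → primary stress on syllable 2.
Suffixed `li.se.ro.bi:s.ge:.pli.si.pa` (8 syllables):
  The word has 8 syllables; the second syllable is syllable 2 (se).
  → primary stress on syllable 2.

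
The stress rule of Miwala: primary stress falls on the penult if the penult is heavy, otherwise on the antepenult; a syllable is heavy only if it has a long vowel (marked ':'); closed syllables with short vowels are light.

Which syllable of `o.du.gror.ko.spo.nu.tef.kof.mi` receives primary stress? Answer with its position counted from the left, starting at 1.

Weights: 7 tef L, 8 kof L, 9 mi L.
The penult (syllable 8, kof) is light, so stress falls on the antepenult (syllable 7, tef).
Primary stress: syllable 7 → o.du.gror.ko.spo.nu.ˈtef.kof.mi.

7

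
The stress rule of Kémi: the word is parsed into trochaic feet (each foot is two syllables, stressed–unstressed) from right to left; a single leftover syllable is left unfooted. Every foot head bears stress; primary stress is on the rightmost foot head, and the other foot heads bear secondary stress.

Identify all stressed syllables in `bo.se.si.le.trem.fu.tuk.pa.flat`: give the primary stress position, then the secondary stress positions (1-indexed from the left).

primary 8, secondary 2, 4, 6

Parse right to left into trochaic (ˈσσ) feet: bo (ˈse.si) (ˈle.trem) (ˈfu.tuk) (ˈpa.flat). Syllable 1 is left unfooted.
Foot heads (stressed positions): 2, 4, 6, 8.
End Rule Rightmost: primary stress on the rightmost head = syllable 8.
Secondary stress on 2, 4, 6: bo.ˌse.si.ˌle.trem.ˌfu.tuk.ˈpa.flat.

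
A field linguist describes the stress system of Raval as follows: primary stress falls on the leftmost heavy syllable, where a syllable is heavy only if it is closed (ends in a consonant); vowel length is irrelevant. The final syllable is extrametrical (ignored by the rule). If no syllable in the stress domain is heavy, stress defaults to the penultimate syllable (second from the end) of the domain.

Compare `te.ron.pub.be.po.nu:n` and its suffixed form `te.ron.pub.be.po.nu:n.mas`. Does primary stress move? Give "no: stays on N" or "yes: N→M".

no: stays on 2

Base `te.ron.pub.be.po.nu:n` (6 syllables):
  The final syllable (6, nu:n) is extrametrical; the stress domain is syllables 1–5.
  Weights: 1 te L, 2 ron H, 3 pub H, 4 be L, 5 po L.
  Heavy syllables in the domain: 2, 3. The leftmost is syllable 2 (ron).
  → primary stress on syllable 2.
Suffixed `te.ron.pub.be.po.nu:n.mas` (7 syllables):
  The final syllable (7, mas) is extrametrical; the stress domain is syllables 1–6.
  Weights: 1 te L, 2 ron H, 3 pub H, 4 be L, 5 po L, 6 nu:n H.
  Heavy syllables in the domain: 2, 3, 6. The leftmost is syllable 2 (ron).
  → primary stress on syllable 2.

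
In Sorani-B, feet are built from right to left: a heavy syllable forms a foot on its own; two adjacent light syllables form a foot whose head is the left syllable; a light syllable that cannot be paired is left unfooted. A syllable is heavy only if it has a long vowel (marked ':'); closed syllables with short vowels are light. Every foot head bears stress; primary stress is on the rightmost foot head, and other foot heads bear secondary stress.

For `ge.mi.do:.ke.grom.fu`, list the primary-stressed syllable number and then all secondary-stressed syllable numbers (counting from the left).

primary 5, secondary 1, 3

Weights: 1 ge L, 2 mi L, 3 do: H, 4 ke L, 5 grom L, 6 fu L.
Parse right to left (heavy = foot alone; LL = one foot; stranded L unfooted): (ˈge.mi) (ˈdo:) ke (ˈgrom.fu).
Foot heads: 1, 3, 5.
Primary stress on the rightmost head = syllable 5.
Secondary stress on 1, 3: ˌge.mi.ˌdo:.ke.ˈgrom.fu.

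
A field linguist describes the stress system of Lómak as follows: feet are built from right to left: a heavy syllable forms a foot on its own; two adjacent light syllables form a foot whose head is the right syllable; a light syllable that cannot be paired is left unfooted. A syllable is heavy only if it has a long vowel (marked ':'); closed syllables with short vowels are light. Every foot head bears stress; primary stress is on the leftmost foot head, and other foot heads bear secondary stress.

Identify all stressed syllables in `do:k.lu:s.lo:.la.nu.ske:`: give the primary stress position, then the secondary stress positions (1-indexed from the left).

Weights: 1 do:k H, 2 lu:s H, 3 lo: H, 4 la L, 5 nu L, 6 ske: H.
Parse right to left (heavy = foot alone; LL = one foot; stranded L unfooted): (ˈdo:k) (ˈlu:s) (ˈlo:) (la.ˈnu) (ˈske:).
Foot heads: 1, 2, 3, 5, 6.
Primary stress on the leftmost head = syllable 1.
Secondary stress on 2, 3, 5, 6: ˈdo:k.ˌlu:s.ˌlo:.la.ˌnu.ˌske:.

primary 1, secondary 2, 3, 5, 6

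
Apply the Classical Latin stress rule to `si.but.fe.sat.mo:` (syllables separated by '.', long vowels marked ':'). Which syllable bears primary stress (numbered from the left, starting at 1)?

4

Classical Latin: stress the penult if heavy (long vowel or closed), else the antepenult.
Weights: 3 fe L, 4 sat H, 5 mo: H.
The penult (syllable 4, sat) is heavy, so it takes stress.
Stress on syllable 4: si.but.fe.ˈsat.mo:.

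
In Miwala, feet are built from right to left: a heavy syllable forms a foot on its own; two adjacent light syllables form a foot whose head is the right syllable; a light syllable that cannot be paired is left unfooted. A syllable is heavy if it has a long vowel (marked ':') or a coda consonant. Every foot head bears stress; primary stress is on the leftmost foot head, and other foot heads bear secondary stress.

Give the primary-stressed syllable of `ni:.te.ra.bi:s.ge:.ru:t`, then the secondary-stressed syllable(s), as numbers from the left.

Weights: 1 ni: H, 2 te L, 3 ra L, 4 bi:s H, 5 ge: H, 6 ru:t H.
Parse right to left (heavy = foot alone; LL = one foot; stranded L unfooted): (ˈni:) (te.ˈra) (ˈbi:s) (ˈge:) (ˈru:t).
Foot heads: 1, 3, 4, 5, 6.
Primary stress on the leftmost head = syllable 1.
Secondary stress on 3, 4, 5, 6: ˈni:.te.ˌra.ˌbi:s.ˌge:.ˌru:t.

primary 1, secondary 3, 4, 5, 6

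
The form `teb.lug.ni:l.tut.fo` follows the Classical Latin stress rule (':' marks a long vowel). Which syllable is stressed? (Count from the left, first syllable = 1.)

4

Classical Latin: stress the penult if heavy (long vowel or closed), else the antepenult.
Weights: 3 ni:l H, 4 tut H, 5 fo L.
The penult (syllable 4, tut) is heavy, so it takes stress.
Stress on syllable 4: teb.lug.ni:l.ˈtut.fo.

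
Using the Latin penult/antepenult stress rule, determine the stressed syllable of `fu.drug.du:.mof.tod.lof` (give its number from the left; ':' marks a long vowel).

5

Classical Latin: stress the penult if heavy (long vowel or closed), else the antepenult.
Weights: 4 mof H, 5 tod H, 6 lof H.
The penult (syllable 5, tod) is heavy, so it takes stress.
Stress on syllable 5: fu.drug.du:.mof.ˈtod.lof.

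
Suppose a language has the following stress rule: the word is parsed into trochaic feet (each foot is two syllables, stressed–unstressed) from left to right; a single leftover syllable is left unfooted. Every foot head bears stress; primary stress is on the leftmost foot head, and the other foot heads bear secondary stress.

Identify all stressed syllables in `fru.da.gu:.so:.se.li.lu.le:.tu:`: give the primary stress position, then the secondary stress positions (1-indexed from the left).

primary 1, secondary 3, 5, 7

Parse left to right into trochaic (ˈσσ) feet: (ˈfru.da) (ˈgu:.so:) (ˈse.li) (ˈlu.le:) tu:. Syllable 9 is left unfooted.
Foot heads (stressed positions): 1, 3, 5, 7.
End Rule Leftmost: primary stress on the leftmost head = syllable 1.
Secondary stress on 3, 5, 7: ˈfru.da.ˌgu:.so:.ˌse.li.ˌlu.le:.tu:.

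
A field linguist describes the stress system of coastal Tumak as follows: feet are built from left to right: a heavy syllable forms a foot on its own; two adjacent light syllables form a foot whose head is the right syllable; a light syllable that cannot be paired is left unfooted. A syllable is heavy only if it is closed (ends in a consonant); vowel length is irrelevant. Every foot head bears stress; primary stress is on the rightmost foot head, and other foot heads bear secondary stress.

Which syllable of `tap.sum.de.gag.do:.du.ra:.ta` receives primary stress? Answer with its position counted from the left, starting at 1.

8

Weights: 1 tap H, 2 sum H, 3 de L, 4 gag H, 5 do: L, 6 du L, 7 ra: L, 8 ta L.
Parse left to right (heavy = foot alone; LL = one foot; stranded L unfooted): (ˈtap) (ˈsum) de (ˈgag) (do:.ˈdu) (ra:.ˈta).
Foot heads: 1, 2, 4, 6, 8.
Primary stress on the rightmost head = syllable 8.
Primary stress: syllable 8 → tap.sum.de.gag.do:.du.ra:.ˈta.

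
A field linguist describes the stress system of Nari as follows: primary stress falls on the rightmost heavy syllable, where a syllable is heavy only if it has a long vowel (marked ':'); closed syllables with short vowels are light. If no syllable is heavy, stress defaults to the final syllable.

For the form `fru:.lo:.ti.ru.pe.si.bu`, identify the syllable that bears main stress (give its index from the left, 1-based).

2

Weights: 1 fru: H, 2 lo: H, 3 ti L, 4 ru L, 5 pe L, 6 si L, 7 bu L.
Heavy syllables in the domain: 1, 2. The rightmost is syllable 2 (lo:).
Primary stress: syllable 2 → fru:.ˈlo:.ti.ru.pe.si.bu.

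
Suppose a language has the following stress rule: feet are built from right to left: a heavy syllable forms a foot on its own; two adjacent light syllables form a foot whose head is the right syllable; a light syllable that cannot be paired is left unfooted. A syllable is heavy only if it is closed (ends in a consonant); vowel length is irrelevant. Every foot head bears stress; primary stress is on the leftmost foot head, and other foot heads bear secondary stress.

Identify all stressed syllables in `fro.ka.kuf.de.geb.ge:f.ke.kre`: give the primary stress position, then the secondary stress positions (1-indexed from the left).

Weights: 1 fro L, 2 ka L, 3 kuf H, 4 de L, 5 geb H, 6 ge:f H, 7 ke L, 8 kre L.
Parse right to left (heavy = foot alone; LL = one foot; stranded L unfooted): (fro.ˈka) (ˈkuf) de (ˈgeb) (ˈge:f) (ke.ˈkre).
Foot heads: 2, 3, 5, 6, 8.
Primary stress on the leftmost head = syllable 2.
Secondary stress on 3, 5, 6, 8: fro.ˈka.ˌkuf.de.ˌgeb.ˌge:f.ke.ˌkre.

primary 2, secondary 3, 5, 6, 8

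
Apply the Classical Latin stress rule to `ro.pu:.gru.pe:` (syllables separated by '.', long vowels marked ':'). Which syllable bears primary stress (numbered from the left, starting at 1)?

Classical Latin: stress the penult if heavy (long vowel or closed), else the antepenult.
Weights: 2 pu: H, 3 gru L, 4 pe: H.
The penult (syllable 3, gru) is light, so stress falls on the antepenult (syllable 2, pu:).
Stress on syllable 2: ro.ˈpu:.gru.pe:.

2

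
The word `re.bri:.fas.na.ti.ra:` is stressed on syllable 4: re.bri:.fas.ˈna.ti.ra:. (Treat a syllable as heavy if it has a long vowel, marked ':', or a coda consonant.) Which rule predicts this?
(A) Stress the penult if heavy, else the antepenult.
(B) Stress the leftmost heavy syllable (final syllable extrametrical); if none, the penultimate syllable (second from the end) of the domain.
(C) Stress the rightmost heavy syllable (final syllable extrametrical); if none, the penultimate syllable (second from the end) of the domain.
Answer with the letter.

A

Rule A → syllable 4 ✓.
Rule B → syllable 2 (observed: 4).
Rule C → syllable 3 (observed: 4).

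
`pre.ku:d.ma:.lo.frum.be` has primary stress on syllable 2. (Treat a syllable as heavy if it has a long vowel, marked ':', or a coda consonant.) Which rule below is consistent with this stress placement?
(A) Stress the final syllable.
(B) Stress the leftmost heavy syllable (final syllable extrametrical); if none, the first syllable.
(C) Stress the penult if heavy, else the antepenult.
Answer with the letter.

B

Rule A → syllable 6 (observed: 2).
Rule B → syllable 2 ✓.
Rule C → syllable 5 (observed: 2).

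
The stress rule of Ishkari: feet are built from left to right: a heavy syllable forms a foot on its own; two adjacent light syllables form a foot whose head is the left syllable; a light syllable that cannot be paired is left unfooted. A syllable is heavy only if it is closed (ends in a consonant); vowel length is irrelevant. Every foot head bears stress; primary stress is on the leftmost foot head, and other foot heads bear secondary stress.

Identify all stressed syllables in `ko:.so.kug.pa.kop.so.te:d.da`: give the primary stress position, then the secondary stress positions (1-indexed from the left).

primary 1, secondary 3, 5, 7

Weights: 1 ko: L, 2 so L, 3 kug H, 4 pa L, 5 kop H, 6 so L, 7 te:d H, 8 da L.
Parse left to right (heavy = foot alone; LL = one foot; stranded L unfooted): (ˈko:.so) (ˈkug) pa (ˈkop) so (ˈte:d) da.
Foot heads: 1, 3, 5, 7.
Primary stress on the leftmost head = syllable 1.
Secondary stress on 3, 5, 7: ˈko:.so.ˌkug.pa.ˌkop.so.ˌte:d.da.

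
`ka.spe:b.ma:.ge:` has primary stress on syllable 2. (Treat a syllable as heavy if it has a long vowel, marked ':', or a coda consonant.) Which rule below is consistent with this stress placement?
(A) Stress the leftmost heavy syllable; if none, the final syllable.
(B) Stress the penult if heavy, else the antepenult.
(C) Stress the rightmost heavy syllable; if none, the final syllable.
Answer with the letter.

Rule A → syllable 2 ✓.
Rule B → syllable 3 (observed: 2).
Rule C → syllable 4 (observed: 2).

A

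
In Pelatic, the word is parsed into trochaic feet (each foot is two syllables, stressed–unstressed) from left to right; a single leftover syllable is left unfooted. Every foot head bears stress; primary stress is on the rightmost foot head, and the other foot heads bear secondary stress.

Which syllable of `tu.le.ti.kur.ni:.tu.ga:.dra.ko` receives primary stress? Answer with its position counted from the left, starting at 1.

Parse left to right into trochaic (ˈσσ) feet: (ˈtu.le) (ˈti.kur) (ˈni:.tu) (ˈga:.dra) ko. Syllable 9 is left unfooted.
Foot heads (stressed positions): 1, 3, 5, 7.
End Rule Rightmost: primary stress on the rightmost head = syllable 7.
Primary stress: syllable 7 → tu.le.ti.kur.ni:.tu.ˈga:.dra.ko.

7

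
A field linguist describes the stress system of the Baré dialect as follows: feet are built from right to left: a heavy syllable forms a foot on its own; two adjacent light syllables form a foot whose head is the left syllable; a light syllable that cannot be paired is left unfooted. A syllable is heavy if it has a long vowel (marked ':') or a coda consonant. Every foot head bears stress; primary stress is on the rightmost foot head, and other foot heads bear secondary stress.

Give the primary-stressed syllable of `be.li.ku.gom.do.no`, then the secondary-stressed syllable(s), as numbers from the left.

Weights: 1 be L, 2 li L, 3 ku L, 4 gom H, 5 do L, 6 no L.
Parse right to left (heavy = foot alone; LL = one foot; stranded L unfooted): be (ˈli.ku) (ˈgom) (ˈdo.no).
Foot heads: 2, 4, 5.
Primary stress on the rightmost head = syllable 5.
Secondary stress on 2, 4: be.ˌli.ku.ˌgom.ˈdo.no.

primary 5, secondary 2, 4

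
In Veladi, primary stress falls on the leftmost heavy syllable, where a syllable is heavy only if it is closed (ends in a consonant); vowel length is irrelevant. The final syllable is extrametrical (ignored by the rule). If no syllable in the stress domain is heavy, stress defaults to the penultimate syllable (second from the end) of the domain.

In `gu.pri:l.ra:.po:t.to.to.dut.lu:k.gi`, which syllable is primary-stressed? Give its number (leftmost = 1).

The final syllable (9, gi) is extrametrical; the stress domain is syllables 1–8.
Weights: 1 gu L, 2 pri:l H, 3 ra: L, 4 po:t H, 5 to L, 6 to L, 7 dut H, 8 lu:k H.
Heavy syllables in the domain: 2, 4, 7, 8. The leftmost is syllable 2 (pri:l).
Primary stress: syllable 2 → gu.ˈpri:l.ra:.po:t.to.to.dut.lu:k.gi.

2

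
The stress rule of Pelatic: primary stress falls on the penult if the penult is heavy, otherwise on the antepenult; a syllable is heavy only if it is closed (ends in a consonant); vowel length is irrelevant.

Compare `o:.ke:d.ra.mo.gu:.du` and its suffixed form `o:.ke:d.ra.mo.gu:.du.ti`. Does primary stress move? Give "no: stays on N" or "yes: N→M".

Base `o:.ke:d.ra.mo.gu:.du` (6 syllables):
  Weights: 4 mo L, 5 gu: L, 6 du L.
  The penult (syllable 5, gu:) is light, so stress falls on the antepenult (syllable 4, mo).
  → primary stress on syllable 4.
Suffixed `o:.ke:d.ra.mo.gu:.du.ti` (7 syllables):
  Weights: 5 gu: L, 6 du L, 7 ti L.
  The penult (syllable 6, du) is light, so stress falls on the antepenult (syllable 5, gu:).
  → primary stress on syllable 5.

yes: 4→5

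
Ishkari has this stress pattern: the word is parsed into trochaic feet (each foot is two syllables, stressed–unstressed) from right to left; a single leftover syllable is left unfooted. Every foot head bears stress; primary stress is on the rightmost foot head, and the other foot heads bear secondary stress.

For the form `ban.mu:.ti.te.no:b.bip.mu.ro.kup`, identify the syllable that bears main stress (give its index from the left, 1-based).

Parse right to left into trochaic (ˈσσ) feet: ban (ˈmu:.ti) (ˈte.no:b) (ˈbip.mu) (ˈro.kup). Syllable 1 is left unfooted.
Foot heads (stressed positions): 2, 4, 6, 8.
End Rule Rightmost: primary stress on the rightmost head = syllable 8.
Primary stress: syllable 8 → ban.mu:.ti.te.no:b.bip.mu.ˈro.kup.

8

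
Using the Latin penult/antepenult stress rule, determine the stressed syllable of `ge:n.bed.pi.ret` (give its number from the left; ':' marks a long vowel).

Classical Latin: stress the penult if heavy (long vowel or closed), else the antepenult.
Weights: 2 bed H, 3 pi L, 4 ret H.
The penult (syllable 3, pi) is light, so stress falls on the antepenult (syllable 2, bed).
Stress on syllable 2: ge:n.ˈbed.pi.ret.

2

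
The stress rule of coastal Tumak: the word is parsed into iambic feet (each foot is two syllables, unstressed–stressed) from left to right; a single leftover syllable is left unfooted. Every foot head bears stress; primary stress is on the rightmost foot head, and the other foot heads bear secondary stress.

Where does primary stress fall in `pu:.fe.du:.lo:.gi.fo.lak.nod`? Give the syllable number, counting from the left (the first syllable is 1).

8

Parse left to right into iambic (σˈσ) feet: (pu:.ˈfe) (du:.ˈlo:) (gi.ˈfo) (lak.ˈnod).
Foot heads (stressed positions): 2, 4, 6, 8.
End Rule Rightmost: primary stress on the rightmost head = syllable 8.
Primary stress: syllable 8 → pu:.fe.du:.lo:.gi.fo.lak.ˈnod.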